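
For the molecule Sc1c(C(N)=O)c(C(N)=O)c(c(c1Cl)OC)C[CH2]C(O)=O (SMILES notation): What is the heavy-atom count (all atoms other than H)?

Every atom symbol written in the SMILES (organic subset) is one heavy atom; implicit H are not written.
Heavy atoms by element → C:12, Cl:1, N:2, O:5, S:1.
Total: 21.

21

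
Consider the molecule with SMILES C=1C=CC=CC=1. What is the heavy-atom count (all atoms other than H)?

6

Every atom symbol written in the SMILES (organic subset) is one heavy atom; implicit H are not written.
Heavy atoms by element → C:6.
Total: 6.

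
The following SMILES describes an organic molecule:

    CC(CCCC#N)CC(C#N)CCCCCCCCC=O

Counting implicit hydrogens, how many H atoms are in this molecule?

30

Walk through each heavy atom and fill implicit hydrogens from standard valence (C 4, N 3, O 2, S 2, halogen 1):
  atom 1: C, bond orders sum to 1 (valence 4) → 3 H
  atom 2: C, bond orders sum to 3 (valence 4) → 1 H
  atom 3: C, bond orders sum to 2 (valence 4) → 2 H
  atom 4: C, bond orders sum to 2 (valence 4) → 2 H
  atom 5: C, bond orders sum to 2 (valence 4) → 2 H
  atom 6: C, bond orders sum to 4 (valence 4) → 0 H
  atom 7: N, bond orders sum to 3 (valence 3) → 0 H
  atom 8: C, bond orders sum to 2 (valence 4) → 2 H
  atom 9: C, bond orders sum to 3 (valence 4) → 1 H
  atom 10: C, bond orders sum to 4 (valence 4) → 0 H
  atom 11: N, bond orders sum to 3 (valence 3) → 0 H
  atom 12: C, bond orders sum to 2 (valence 4) → 2 H
  atom 13: C, bond orders sum to 2 (valence 4) → 2 H
  atom 14: C, bond orders sum to 2 (valence 4) → 2 H
  atom 15: C, bond orders sum to 2 (valence 4) → 2 H
  atom 16: C, bond orders sum to 2 (valence 4) → 2 H
  atom 17: C, bond orders sum to 2 (valence 4) → 2 H
  atom 18: C, bond orders sum to 2 (valence 4) → 2 H
  atom 19: C, bond orders sum to 2 (valence 4) → 2 H
  atom 20: C, bond orders sum to 3 (valence 4) → 1 H
  atom 21: O, bond orders sum to 2 (valence 2) → 0 H
Total hydrogens: 30.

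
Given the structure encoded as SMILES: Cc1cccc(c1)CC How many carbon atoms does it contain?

9

Count every carbon token in the SMILES (each C, including those in ring-closure positions and inside branches).
Carbon count: 9.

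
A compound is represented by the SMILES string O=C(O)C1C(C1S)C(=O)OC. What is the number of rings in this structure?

1

In SMILES, each pair of matching ring-closure digits denotes one ring-closing bond; the number of such bonds equals the number of independent rings.
Ring-closure bonds here: 1.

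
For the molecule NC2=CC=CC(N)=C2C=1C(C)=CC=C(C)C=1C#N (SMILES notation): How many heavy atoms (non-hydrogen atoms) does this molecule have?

18

Every atom symbol written in the SMILES (organic subset) is one heavy atom; implicit H are not written.
Heavy atoms by element → C:15, N:3.
Total: 18.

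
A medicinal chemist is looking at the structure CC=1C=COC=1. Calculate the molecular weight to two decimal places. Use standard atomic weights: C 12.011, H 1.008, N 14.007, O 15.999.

First, the molecular formula is C5H6O (counting implicit H from valence).
  C: 5 × 12.011 = 60.055
  H: 6 × 1.008 = 6.048
  O: 1 × 15.999 = 15.999
Sum: 5×12.011 + 6×1.008 + 1×15.999 = 82.102 → 82.10 g/mol.

82.10 g/mol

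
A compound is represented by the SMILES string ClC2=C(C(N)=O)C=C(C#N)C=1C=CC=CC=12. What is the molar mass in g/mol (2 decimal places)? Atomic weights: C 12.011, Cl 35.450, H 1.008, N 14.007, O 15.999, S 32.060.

230.65 g/mol

First, the molecular formula is C12H7ClN2O (counting implicit H from valence).
  C: 12 × 12.011 = 144.132
  Cl: 1 × 35.450 = 35.450
  H: 7 × 1.008 = 7.056
  N: 2 × 14.007 = 28.014
  O: 1 × 15.999 = 15.999
Sum: 12×12.011 + 1×35.450 + 7×1.008 + 2×14.007 + 1×15.999 = 230.651 → 230.65 g/mol.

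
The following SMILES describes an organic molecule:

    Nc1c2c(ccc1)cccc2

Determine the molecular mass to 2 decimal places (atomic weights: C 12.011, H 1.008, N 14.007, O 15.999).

143.19 g/mol

First, the molecular formula is C10H9N (counting implicit H from valence).
  C: 10 × 12.011 = 120.110
  H: 9 × 1.008 = 9.072
  N: 1 × 14.007 = 14.007
Sum: 10×12.011 + 9×1.008 + 1×14.007 = 143.189 → 143.19 g/mol.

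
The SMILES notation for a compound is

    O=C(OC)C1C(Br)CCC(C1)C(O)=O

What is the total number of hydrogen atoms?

Walk through each heavy atom and fill implicit hydrogens from standard valence (C 4, N 3, O 2, S 2, halogen 1):
  atom 1: O, bond orders sum to 2 (valence 2) → 0 H
  atom 2: C, bond orders sum to 4 (valence 4) → 0 H
  atom 3: O, bond orders sum to 2 (valence 2) → 0 H
  atom 4: C, bond orders sum to 1 (valence 4) → 3 H
  atom 5: C, bond orders sum to 3 (valence 4) → 1 H
  atom 6: C, bond orders sum to 3 (valence 4) → 1 H
  atom 7: Br (halogen, monovalent) → 0 H
  atom 8: C, bond orders sum to 2 (valence 4) → 2 H
  atom 9: C, bond orders sum to 2 (valence 4) → 2 H
  atom 10: C, bond orders sum to 3 (valence 4) → 1 H
  atom 11: C, bond orders sum to 2 (valence 4) → 2 H
  atom 12: C, bond orders sum to 4 (valence 4) → 0 H
  atom 13: O, bond orders sum to 1 (valence 2) → 1 H
  atom 14: O, bond orders sum to 2 (valence 2) → 0 H
Total hydrogens: 13.

13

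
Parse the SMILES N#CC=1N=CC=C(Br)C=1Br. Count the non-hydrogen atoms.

10

Every atom symbol written in the SMILES (organic subset) is one heavy atom; implicit H are not written.
Heavy atoms by element → Br:2, C:6, N:2.
Total: 10.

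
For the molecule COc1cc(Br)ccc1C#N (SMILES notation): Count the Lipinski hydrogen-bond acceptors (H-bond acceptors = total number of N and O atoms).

N atoms: 1; O atoms: 1.
Lipinski HBA = 1 + 1 = 2.

2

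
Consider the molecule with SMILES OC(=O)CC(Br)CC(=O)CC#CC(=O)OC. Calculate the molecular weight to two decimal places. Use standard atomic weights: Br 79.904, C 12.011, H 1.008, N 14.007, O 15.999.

First, the molecular formula is C10H11BrO5 (counting implicit H from valence).
  Br: 1 × 79.904 = 79.904
  C: 10 × 12.011 = 120.110
  H: 11 × 1.008 = 11.088
  O: 5 × 15.999 = 79.995
Sum: 1×79.904 + 10×12.011 + 11×1.008 + 5×15.999 = 291.097 → 291.10 g/mol.

291.10 g/mol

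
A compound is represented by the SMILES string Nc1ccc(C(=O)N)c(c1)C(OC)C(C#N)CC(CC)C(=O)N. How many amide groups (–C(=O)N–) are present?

The amide motif appears at heavy-atom positions 6, 21 in the SMILES.
Other groups present: 1 ether, 1 nitrile, 1 primary amine.
Amide count: 2.

2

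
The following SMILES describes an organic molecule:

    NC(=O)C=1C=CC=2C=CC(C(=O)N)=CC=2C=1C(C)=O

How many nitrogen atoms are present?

Scan the SMILES for N atoms (remember two-letter symbols like Cl and Br are single atoms).
Nitrogen count: 2.

2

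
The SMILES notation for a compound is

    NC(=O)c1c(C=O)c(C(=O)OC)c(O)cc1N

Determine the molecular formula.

C10H10N2O5

Walk through each heavy atom and fill implicit hydrogens from standard valence (C 4, N 3, O 2, S 2, halogen 1); for lowercase aromatic atoms, an aromatic c carries 1 H when it has two neighbours and 0 H with three, and aromatic n carries 0 H:
  atom 1: N, bond orders sum to 1 (valence 3) → 2 H
  atom 2: C, bond orders sum to 4 (valence 4) → 0 H
  atom 3: O, bond orders sum to 2 (valence 2) → 0 H
  atom 4: aromatic c, 3 neighbours → 0 H
  atom 5: aromatic c, 3 neighbours → 0 H
  atom 6: C, bond orders sum to 3 (valence 4) → 1 H
  atom 7: O, bond orders sum to 2 (valence 2) → 0 H
  atom 8: aromatic c, 3 neighbours → 0 H
  atom 9: C, bond orders sum to 4 (valence 4) → 0 H
  atom 10: O, bond orders sum to 2 (valence 2) → 0 H
  atom 11: O, bond orders sum to 2 (valence 2) → 0 H
  atom 12: C, bond orders sum to 1 (valence 4) → 3 H
  atom 13: aromatic c, 3 neighbours → 0 H
  atom 14: O, bond orders sum to 1 (valence 2) → 1 H
  atom 15: aromatic c, 2 neighbours → 1 H
  atom 16: aromatic c, 3 neighbours → 0 H
  atom 17: N, bond orders sum to 1 (valence 3) → 2 H
Totals → C:10, H:10, N:2, O:5.
In Hill order: C10H10N2O5.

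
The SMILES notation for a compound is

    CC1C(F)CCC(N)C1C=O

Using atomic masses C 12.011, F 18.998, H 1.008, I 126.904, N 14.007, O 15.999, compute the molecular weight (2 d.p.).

First, the molecular formula is C8H14FNO (counting implicit H from valence).
  C: 8 × 12.011 = 96.088
  F: 1 × 18.998 = 18.998
  H: 14 × 1.008 = 14.112
  N: 1 × 14.007 = 14.007
  O: 1 × 15.999 = 15.999
Sum: 8×12.011 + 1×18.998 + 14×1.008 + 1×14.007 + 1×15.999 = 159.204 → 159.20 g/mol.

159.20 g/mol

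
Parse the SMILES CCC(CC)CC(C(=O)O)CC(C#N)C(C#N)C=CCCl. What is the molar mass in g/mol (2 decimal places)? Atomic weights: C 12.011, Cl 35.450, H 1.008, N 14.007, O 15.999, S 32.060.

First, the molecular formula is C16H23ClN2O2 (counting implicit H from valence).
  C: 16 × 12.011 = 192.176
  Cl: 1 × 35.450 = 35.450
  H: 23 × 1.008 = 23.184
  N: 2 × 14.007 = 28.014
  O: 2 × 15.999 = 31.998
Sum: 16×12.011 + 1×35.450 + 23×1.008 + 2×14.007 + 2×15.999 = 310.822 → 310.82 g/mol.

310.82 g/mol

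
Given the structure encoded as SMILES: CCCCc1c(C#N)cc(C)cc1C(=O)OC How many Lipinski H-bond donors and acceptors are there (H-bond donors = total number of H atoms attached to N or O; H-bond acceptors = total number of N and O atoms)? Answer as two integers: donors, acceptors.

Donors: find every N or O and count the H atoms it carries.
  atom 8 (N): bond orders sum to 3 → 0 H
  atom 15 (O): bond orders sum to 2 → 0 H
  atom 16 (O): bond orders sum to 2 → 0 H
Lipinski HBD = 0.
Acceptors: N atoms = 1, O atoms = 2 → HBA = 3.

0, 3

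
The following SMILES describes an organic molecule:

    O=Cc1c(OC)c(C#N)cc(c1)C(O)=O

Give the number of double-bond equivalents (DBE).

Molecular formula: C10H7NO4.
DoU = (2C + 2 + N − H − X) / 2, where X is the halogen count and O/S are ignored.
    = (2·10 + 2 + 1 − 7 − 0) / 2 = 16 / 2 = 8.

8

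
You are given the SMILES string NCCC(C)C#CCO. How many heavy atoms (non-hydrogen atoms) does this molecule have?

9

Every atom symbol written in the SMILES (organic subset) is one heavy atom; implicit H are not written.
Heavy atoms by element → C:7, N:1, O:1.
Total: 9.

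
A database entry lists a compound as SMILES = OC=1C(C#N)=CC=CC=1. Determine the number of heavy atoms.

9

Every atom symbol written in the SMILES (organic subset) is one heavy atom; implicit H are not written.
Heavy atoms by element → C:7, N:1, O:1.
Total: 9.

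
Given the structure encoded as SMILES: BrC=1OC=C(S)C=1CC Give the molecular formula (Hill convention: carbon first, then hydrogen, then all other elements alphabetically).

Walk through each heavy atom and fill implicit hydrogens from standard valence (C 4, N 3, O 2, S 2, halogen 1):
  atom 1: Br (halogen, monovalent) → 0 H
  atom 2: C, bond orders sum to 4 (valence 4) → 0 H
  atom 3: O, bond orders sum to 2 (valence 2) → 0 H
  atom 4: C, bond orders sum to 3 (valence 4) → 1 H
  atom 5: C, bond orders sum to 4 (valence 4) → 0 H
  atom 6: S, bond orders sum to 1 (valence 2) → 1 H
  atom 7: C, bond orders sum to 4 (valence 4) → 0 H
  atom 8: C, bond orders sum to 2 (valence 4) → 2 H
  atom 9: C, bond orders sum to 1 (valence 4) → 3 H
Totals → C:6, H:7, Br:1, O:1, S:1.

C6H7BrOS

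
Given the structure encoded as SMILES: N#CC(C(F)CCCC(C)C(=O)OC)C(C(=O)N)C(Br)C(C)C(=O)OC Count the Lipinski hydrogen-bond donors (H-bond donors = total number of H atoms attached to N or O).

Donors: find every N or O and count the H atoms it carries.
  atom 1 (N): bond orders sum to 3 → 0 H
  atom 12 (O): bond orders sum to 2 → 0 H
  atom 13 (O): bond orders sum to 2 → 0 H
  atom 17 (O): bond orders sum to 2 → 0 H
  atom 18 (N): bond orders sum to 1 → 2 H
  atom 24 (O): bond orders sum to 2 → 0 H
  atom 25 (O): bond orders sum to 2 → 0 H
Lipinski HBD = 2.

2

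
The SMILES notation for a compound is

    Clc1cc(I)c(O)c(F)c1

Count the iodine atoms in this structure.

Scan the SMILES for I atoms (remember two-letter symbols like Cl and Br are single atoms).
Iodine count: 1.

1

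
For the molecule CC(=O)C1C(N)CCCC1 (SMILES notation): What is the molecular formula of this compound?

Walk through each heavy atom and fill implicit hydrogens from standard valence (C 4, N 3, O 2, S 2, halogen 1):
  atom 1: C, bond orders sum to 1 (valence 4) → 3 H
  atom 2: C, bond orders sum to 4 (valence 4) → 0 H
  atom 3: O, bond orders sum to 2 (valence 2) → 0 H
  atom 4: C, bond orders sum to 3 (valence 4) → 1 H
  atom 5: C, bond orders sum to 3 (valence 4) → 1 H
  atom 6: N, bond orders sum to 1 (valence 3) → 2 H
  atom 7: C, bond orders sum to 2 (valence 4) → 2 H
  atom 8: C, bond orders sum to 2 (valence 4) → 2 H
  atom 9: C, bond orders sum to 2 (valence 4) → 2 H
  atom 10: C, bond orders sum to 2 (valence 4) → 2 H
Totals → C:8, H:15, N:1, O:1.
In Hill order: C8H15NO.

C8H15NO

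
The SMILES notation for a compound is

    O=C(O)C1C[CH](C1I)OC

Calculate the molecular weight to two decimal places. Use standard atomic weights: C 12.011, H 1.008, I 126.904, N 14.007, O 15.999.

256.04 g/mol

First, the molecular formula is C6H9IO3 (counting implicit H from valence).
  C: 6 × 12.011 = 72.066
  H: 9 × 1.008 = 9.072
  I: 1 × 126.904 = 126.904
  O: 3 × 15.999 = 47.997
Sum: 6×12.011 + 9×1.008 + 1×126.904 + 3×15.999 = 256.039 → 256.04 g/mol.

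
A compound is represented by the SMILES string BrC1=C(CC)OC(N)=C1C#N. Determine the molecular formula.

C7H7BrN2O

Walk through each heavy atom and fill implicit hydrogens from standard valence (C 4, N 3, O 2, S 2, halogen 1):
  atom 1: Br (halogen, monovalent) → 0 H
  atom 2: C, bond orders sum to 4 (valence 4) → 0 H
  atom 3: C, bond orders sum to 4 (valence 4) → 0 H
  atom 4: C, bond orders sum to 2 (valence 4) → 2 H
  atom 5: C, bond orders sum to 1 (valence 4) → 3 H
  atom 6: O, bond orders sum to 2 (valence 2) → 0 H
  atom 7: C, bond orders sum to 4 (valence 4) → 0 H
  atom 8: N, bond orders sum to 1 (valence 3) → 2 H
  atom 9: C, bond orders sum to 4 (valence 4) → 0 H
  atom 10: C, bond orders sum to 4 (valence 4) → 0 H
  atom 11: N, bond orders sum to 3 (valence 3) → 0 H
Totals → C:7, H:7, Br:1, N:2, O:1.
In Hill order: C7H7BrN2O.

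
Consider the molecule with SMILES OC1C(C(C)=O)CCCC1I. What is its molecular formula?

C8H13IO2

Walk through each heavy atom and fill implicit hydrogens from standard valence (C 4, N 3, O 2, S 2, halogen 1):
  atom 1: O, bond orders sum to 1 (valence 2) → 1 H
  atom 2: C, bond orders sum to 3 (valence 4) → 1 H
  atom 3: C, bond orders sum to 3 (valence 4) → 1 H
  atom 4: C, bond orders sum to 4 (valence 4) → 0 H
  atom 5: C, bond orders sum to 1 (valence 4) → 3 H
  atom 6: O, bond orders sum to 2 (valence 2) → 0 H
  atom 7: C, bond orders sum to 2 (valence 4) → 2 H
  atom 8: C, bond orders sum to 2 (valence 4) → 2 H
  atom 9: C, bond orders sum to 2 (valence 4) → 2 H
  atom 10: C, bond orders sum to 3 (valence 4) → 1 H
  atom 11: I (halogen, monovalent) → 0 H
Totals → C:8, H:13, I:1, O:2.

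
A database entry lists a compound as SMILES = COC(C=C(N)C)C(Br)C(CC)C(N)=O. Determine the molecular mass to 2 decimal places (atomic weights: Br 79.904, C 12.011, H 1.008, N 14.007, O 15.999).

279.18 g/mol

First, the molecular formula is C10H19BrN2O2 (counting implicit H from valence).
  Br: 1 × 79.904 = 79.904
  C: 10 × 12.011 = 120.110
  H: 19 × 1.008 = 19.152
  N: 2 × 14.007 = 28.014
  O: 2 × 15.999 = 31.998
Sum: 1×79.904 + 10×12.011 + 19×1.008 + 2×14.007 + 2×15.999 = 279.178 → 279.18 g/mol.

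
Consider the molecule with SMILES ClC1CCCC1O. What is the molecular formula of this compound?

Walk through each heavy atom and fill implicit hydrogens from standard valence (C 4, N 3, O 2, S 2, halogen 1):
  atom 1: Cl (halogen, monovalent) → 0 H
  atom 2: C, bond orders sum to 3 (valence 4) → 1 H
  atom 3: C, bond orders sum to 2 (valence 4) → 2 H
  atom 4: C, bond orders sum to 2 (valence 4) → 2 H
  atom 5: C, bond orders sum to 2 (valence 4) → 2 H
  atom 6: C, bond orders sum to 3 (valence 4) → 1 H
  atom 7: O, bond orders sum to 1 (valence 2) → 1 H
Totals → C:5, H:9, Cl:1, O:1.
In Hill order: C5H9ClO.

C5H9ClO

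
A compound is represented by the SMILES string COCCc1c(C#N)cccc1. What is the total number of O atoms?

1

Scan the SMILES for O atoms (remember two-letter symbols like Cl and Br are single atoms).
Oxygen count: 1.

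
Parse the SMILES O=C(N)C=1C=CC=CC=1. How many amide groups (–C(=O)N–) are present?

1

The amide motif appears at heavy-atom position 2 in the SMILES.
Amide count: 1.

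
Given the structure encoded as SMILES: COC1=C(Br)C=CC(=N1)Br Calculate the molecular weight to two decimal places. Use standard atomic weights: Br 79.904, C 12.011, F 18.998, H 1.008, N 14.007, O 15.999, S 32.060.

266.92 g/mol

First, the molecular formula is C6H5Br2NO (counting implicit H from valence).
  Br: 2 × 79.904 = 159.808
  C: 6 × 12.011 = 72.066
  H: 5 × 1.008 = 5.040
  N: 1 × 14.007 = 14.007
  O: 1 × 15.999 = 15.999
Sum: 2×79.904 + 6×12.011 + 5×1.008 + 1×14.007 + 1×15.999 = 266.920 → 266.92 g/mol.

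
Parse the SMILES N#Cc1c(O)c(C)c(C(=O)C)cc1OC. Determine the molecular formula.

C11H11NO3

Walk through each heavy atom and fill implicit hydrogens from standard valence (C 4, N 3, O 2, S 2, halogen 1); for lowercase aromatic atoms, an aromatic c carries 1 H when it has two neighbours and 0 H with three, and aromatic n carries 0 H:
  atom 1: N, bond orders sum to 3 (valence 3) → 0 H
  atom 2: C, bond orders sum to 4 (valence 4) → 0 H
  atom 3: aromatic c, 3 neighbours → 0 H
  atom 4: aromatic c, 3 neighbours → 0 H
  atom 5: O, bond orders sum to 1 (valence 2) → 1 H
  atom 6: aromatic c, 3 neighbours → 0 H
  atom 7: C, bond orders sum to 1 (valence 4) → 3 H
  atom 8: aromatic c, 3 neighbours → 0 H
  atom 9: C, bond orders sum to 4 (valence 4) → 0 H
  atom 10: O, bond orders sum to 2 (valence 2) → 0 H
  atom 11: C, bond orders sum to 1 (valence 4) → 3 H
  atom 12: aromatic c, 2 neighbours → 1 H
  atom 13: aromatic c, 3 neighbours → 0 H
  atom 14: O, bond orders sum to 2 (valence 2) → 0 H
  atom 15: C, bond orders sum to 1 (valence 4) → 3 H
Totals → C:11, H:11, N:1, O:3.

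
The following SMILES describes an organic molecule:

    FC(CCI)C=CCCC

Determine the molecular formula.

C8H14FI

Walk through each heavy atom and fill implicit hydrogens from standard valence (C 4, N 3, O 2, S 2, halogen 1):
  atom 1: F (halogen, monovalent) → 0 H
  atom 2: C, bond orders sum to 3 (valence 4) → 1 H
  atom 3: C, bond orders sum to 2 (valence 4) → 2 H
  atom 4: C, bond orders sum to 2 (valence 4) → 2 H
  atom 5: I (halogen, monovalent) → 0 H
  atom 6: C, bond orders sum to 3 (valence 4) → 1 H
  atom 7: C, bond orders sum to 3 (valence 4) → 1 H
  atom 8: C, bond orders sum to 2 (valence 4) → 2 H
  atom 9: C, bond orders sum to 2 (valence 4) → 2 H
  atom 10: C, bond orders sum to 1 (valence 4) → 3 H
Totals → C:8, H:14, F:1, I:1.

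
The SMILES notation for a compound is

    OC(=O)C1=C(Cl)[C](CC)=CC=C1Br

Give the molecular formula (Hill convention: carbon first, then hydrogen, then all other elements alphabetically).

C9H8BrClO2

Walk through each heavy atom and fill implicit hydrogens from standard valence (C 4, N 3, O 2, S 2, halogen 1):
  atom 1: O, bond orders sum to 1 (valence 2) → 1 H
  atom 2: C, bond orders sum to 4 (valence 4) → 0 H
  atom 3: O, bond orders sum to 2 (valence 2) → 0 H
  atom 4: C, bond orders sum to 4 (valence 4) → 0 H
  atom 5: C, bond orders sum to 4 (valence 4) → 0 H
  atom 6: Cl (halogen, monovalent) → 0 H
  atom 7: C with explicit H count 0
  atom 8: C, bond orders sum to 2 (valence 4) → 2 H
  atom 9: C, bond orders sum to 1 (valence 4) → 3 H
  atom 10: C, bond orders sum to 3 (valence 4) → 1 H
  atom 11: C, bond orders sum to 3 (valence 4) → 1 H
  atom 12: C, bond orders sum to 4 (valence 4) → 0 H
  atom 13: Br (halogen, monovalent) → 0 H
Totals → C:9, H:8, Br:1, Cl:1, O:2.
In Hill order: C9H8BrClO2.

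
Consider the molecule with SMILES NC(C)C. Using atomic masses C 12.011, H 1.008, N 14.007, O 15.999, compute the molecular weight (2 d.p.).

First, the molecular formula is C3H9N (counting implicit H from valence).
  C: 3 × 12.011 = 36.033
  H: 9 × 1.008 = 9.072
  N: 1 × 14.007 = 14.007
Sum: 3×12.011 + 9×1.008 + 1×14.007 = 59.112 → 59.11 g/mol.

59.11 g/mol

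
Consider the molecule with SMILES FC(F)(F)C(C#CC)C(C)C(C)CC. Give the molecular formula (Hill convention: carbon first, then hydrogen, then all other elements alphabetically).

C11H17F3

Walk through each heavy atom and fill implicit hydrogens from standard valence (C 4, N 3, O 2, S 2, halogen 1):
  atom 1: F (halogen, monovalent) → 0 H
  atom 2: C, bond orders sum to 4 (valence 4) → 0 H
  atom 3: F (halogen, monovalent) → 0 H
  atom 4: F (halogen, monovalent) → 0 H
  atom 5: C, bond orders sum to 3 (valence 4) → 1 H
  atom 6: C, bond orders sum to 4 (valence 4) → 0 H
  atom 7: C, bond orders sum to 4 (valence 4) → 0 H
  atom 8: C, bond orders sum to 1 (valence 4) → 3 H
  atom 9: C, bond orders sum to 3 (valence 4) → 1 H
  atom 10: C, bond orders sum to 1 (valence 4) → 3 H
  atom 11: C, bond orders sum to 3 (valence 4) → 1 H
  atom 12: C, bond orders sum to 1 (valence 4) → 3 H
  atom 13: C, bond orders sum to 2 (valence 4) → 2 H
  atom 14: C, bond orders sum to 1 (valence 4) → 3 H
Totals → C:11, H:17, F:3.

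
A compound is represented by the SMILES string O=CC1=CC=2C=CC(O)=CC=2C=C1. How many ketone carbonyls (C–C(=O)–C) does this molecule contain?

0

Scan the SMILES for the ketone motif — none present.
Groups that are present: 1 aldehyde, 1 hydroxyl.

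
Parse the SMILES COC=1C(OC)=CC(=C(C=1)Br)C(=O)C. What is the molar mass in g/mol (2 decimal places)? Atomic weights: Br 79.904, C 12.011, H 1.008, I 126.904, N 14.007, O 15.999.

First, the molecular formula is C10H11BrO3 (counting implicit H from valence).
  Br: 1 × 79.904 = 79.904
  C: 10 × 12.011 = 120.110
  H: 11 × 1.008 = 11.088
  O: 3 × 15.999 = 47.997
Sum: 1×79.904 + 10×12.011 + 11×1.008 + 3×15.999 = 259.099 → 259.10 g/mol.

259.10 g/mol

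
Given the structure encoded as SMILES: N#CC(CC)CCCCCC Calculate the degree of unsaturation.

2

Degree of unsaturation = (number of rings) + (number of π bonds).
Ring closures in the SMILES: 0.
π bonds: 1 triple bond (each 2 DoU) → 2 DoU from unsaturation.
Total DoU = 0 + 2 = 2.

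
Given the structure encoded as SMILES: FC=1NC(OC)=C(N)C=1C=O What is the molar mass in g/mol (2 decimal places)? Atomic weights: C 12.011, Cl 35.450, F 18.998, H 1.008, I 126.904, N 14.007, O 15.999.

158.13 g/mol

First, the molecular formula is C6H7FN2O2 (counting implicit H from valence).
  C: 6 × 12.011 = 72.066
  F: 1 × 18.998 = 18.998
  H: 7 × 1.008 = 7.056
  N: 2 × 14.007 = 28.014
  O: 2 × 15.999 = 31.998
Sum: 6×12.011 + 1×18.998 + 7×1.008 + 2×14.007 + 2×15.999 = 158.132 → 158.13 g/mol.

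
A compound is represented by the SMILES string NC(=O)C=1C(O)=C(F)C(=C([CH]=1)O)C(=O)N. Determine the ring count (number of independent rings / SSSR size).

1

In SMILES, each pair of matching ring-closure digits denotes one ring-closing bond; the number of such bonds equals the number of independent rings.
Ring-closure bonds here: 1.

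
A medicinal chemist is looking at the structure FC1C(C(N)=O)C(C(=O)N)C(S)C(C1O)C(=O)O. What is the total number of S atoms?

1

Scan the SMILES for S atoms (remember two-letter symbols like Cl and Br are single atoms).
Sulfur count: 1.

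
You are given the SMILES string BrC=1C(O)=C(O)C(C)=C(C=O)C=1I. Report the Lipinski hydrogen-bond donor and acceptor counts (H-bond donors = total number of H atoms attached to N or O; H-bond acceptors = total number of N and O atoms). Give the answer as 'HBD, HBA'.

2, 3

Donors: find every N or O and count the H atoms it carries.
  atom 4 (O): bond orders sum to 1 → 1 H
  atom 6 (O): bond orders sum to 1 → 1 H
  atom 11 (O): bond orders sum to 2 → 0 H
Lipinski HBD = 2.
Acceptors: N atoms = 0, O atoms = 3 → HBA = 3.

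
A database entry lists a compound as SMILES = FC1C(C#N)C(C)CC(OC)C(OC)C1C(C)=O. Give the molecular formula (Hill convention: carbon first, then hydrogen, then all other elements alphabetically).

Walk through each heavy atom and fill implicit hydrogens from standard valence (C 4, N 3, O 2, S 2, halogen 1):
  atom 1: F (halogen, monovalent) → 0 H
  atom 2: C, bond orders sum to 3 (valence 4) → 1 H
  atom 3: C, bond orders sum to 3 (valence 4) → 1 H
  atom 4: C, bond orders sum to 4 (valence 4) → 0 H
  atom 5: N, bond orders sum to 3 (valence 3) → 0 H
  atom 6: C, bond orders sum to 3 (valence 4) → 1 H
  atom 7: C, bond orders sum to 1 (valence 4) → 3 H
  atom 8: C, bond orders sum to 2 (valence 4) → 2 H
  atom 9: C, bond orders sum to 3 (valence 4) → 1 H
  atom 10: O, bond orders sum to 2 (valence 2) → 0 H
  atom 11: C, bond orders sum to 1 (valence 4) → 3 H
  atom 12: C, bond orders sum to 3 (valence 4) → 1 H
  atom 13: O, bond orders sum to 2 (valence 2) → 0 H
  atom 14: C, bond orders sum to 1 (valence 4) → 3 H
  atom 15: C, bond orders sum to 3 (valence 4) → 1 H
  atom 16: C, bond orders sum to 4 (valence 4) → 0 H
  atom 17: C, bond orders sum to 1 (valence 4) → 3 H
  atom 18: O, bond orders sum to 2 (valence 2) → 0 H
Totals → C:13, H:20, F:1, N:1, O:3.
In Hill order: C13H20FNO3.

C13H20FNO3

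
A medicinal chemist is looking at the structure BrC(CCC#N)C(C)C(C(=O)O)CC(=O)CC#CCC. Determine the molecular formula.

C15H20BrNO3

Walk through each heavy atom and fill implicit hydrogens from standard valence (C 4, N 3, O 2, S 2, halogen 1):
  atom 1: Br (halogen, monovalent) → 0 H
  atom 2: C, bond orders sum to 3 (valence 4) → 1 H
  atom 3: C, bond orders sum to 2 (valence 4) → 2 H
  atom 4: C, bond orders sum to 2 (valence 4) → 2 H
  atom 5: C, bond orders sum to 4 (valence 4) → 0 H
  atom 6: N, bond orders sum to 3 (valence 3) → 0 H
  atom 7: C, bond orders sum to 3 (valence 4) → 1 H
  atom 8: C, bond orders sum to 1 (valence 4) → 3 H
  atom 9: C, bond orders sum to 3 (valence 4) → 1 H
  atom 10: C, bond orders sum to 4 (valence 4) → 0 H
  atom 11: O, bond orders sum to 2 (valence 2) → 0 H
  atom 12: O, bond orders sum to 1 (valence 2) → 1 H
  atom 13: C, bond orders sum to 2 (valence 4) → 2 H
  atom 14: C, bond orders sum to 4 (valence 4) → 0 H
  atom 15: O, bond orders sum to 2 (valence 2) → 0 H
  atom 16: C, bond orders sum to 2 (valence 4) → 2 H
  atom 17: C, bond orders sum to 4 (valence 4) → 0 H
  atom 18: C, bond orders sum to 4 (valence 4) → 0 H
  atom 19: C, bond orders sum to 2 (valence 4) → 2 H
  atom 20: C, bond orders sum to 1 (valence 4) → 3 H
Totals → C:15, H:20, Br:1, N:1, O:3.
In Hill order: C15H20BrNO3.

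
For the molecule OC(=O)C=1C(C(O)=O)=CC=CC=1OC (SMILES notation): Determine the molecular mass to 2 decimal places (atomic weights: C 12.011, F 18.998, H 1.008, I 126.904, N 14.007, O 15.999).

196.16 g/mol

First, the molecular formula is C9H8O5 (counting implicit H from valence).
  C: 9 × 12.011 = 108.099
  H: 8 × 1.008 = 8.064
  O: 5 × 15.999 = 79.995
Sum: 9×12.011 + 8×1.008 + 5×15.999 = 196.158 → 196.16 g/mol.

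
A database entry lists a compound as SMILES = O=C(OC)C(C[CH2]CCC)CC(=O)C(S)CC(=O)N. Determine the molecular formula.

Walk through each heavy atom and fill implicit hydrogens from standard valence (C 4, N 3, O 2, S 2, halogen 1):
  atom 1: O, bond orders sum to 2 (valence 2) → 0 H
  atom 2: C, bond orders sum to 4 (valence 4) → 0 H
  atom 3: O, bond orders sum to 2 (valence 2) → 0 H
  atom 4: C, bond orders sum to 1 (valence 4) → 3 H
  atom 5: C, bond orders sum to 3 (valence 4) → 1 H
  atom 6: C, bond orders sum to 2 (valence 4) → 2 H
  atom 7: C with explicit H count 2
  atom 8: C, bond orders sum to 2 (valence 4) → 2 H
  atom 9: C, bond orders sum to 2 (valence 4) → 2 H
  atom 10: C, bond orders sum to 1 (valence 4) → 3 H
  atom 11: C, bond orders sum to 2 (valence 4) → 2 H
  atom 12: C, bond orders sum to 4 (valence 4) → 0 H
  atom 13: O, bond orders sum to 2 (valence 2) → 0 H
  atom 14: C, bond orders sum to 3 (valence 4) → 1 H
  atom 15: S, bond orders sum to 1 (valence 2) → 1 H
  atom 16: C, bond orders sum to 2 (valence 4) → 2 H
  atom 17: C, bond orders sum to 4 (valence 4) → 0 H
  atom 18: O, bond orders sum to 2 (valence 2) → 0 H
  atom 19: N, bond orders sum to 1 (valence 3) → 2 H
Totals → C:13, H:23, N:1, O:4, S:1.

C13H23NO4S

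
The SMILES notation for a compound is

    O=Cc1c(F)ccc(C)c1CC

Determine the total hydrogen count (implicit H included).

Walk through each heavy atom and fill implicit hydrogens from standard valence (C 4, N 3, O 2, S 2, halogen 1); for lowercase aromatic atoms, an aromatic c carries 1 H when it has two neighbours and 0 H with three, and aromatic n carries 0 H:
  atom 1: O, bond orders sum to 2 (valence 2) → 0 H
  atom 2: C, bond orders sum to 3 (valence 4) → 1 H
  atom 3: aromatic c, 3 neighbours → 0 H
  atom 4: aromatic c, 3 neighbours → 0 H
  atom 5: F (halogen, monovalent) → 0 H
  atom 6: aromatic c, 2 neighbours → 1 H
  atom 7: aromatic c, 2 neighbours → 1 H
  atom 8: aromatic c, 3 neighbours → 0 H
  atom 9: C, bond orders sum to 1 (valence 4) → 3 H
  atom 10: aromatic c, 3 neighbours → 0 H
  atom 11: C, bond orders sum to 2 (valence 4) → 2 H
  atom 12: C, bond orders sum to 1 (valence 4) → 3 H
Total hydrogens: 11.

11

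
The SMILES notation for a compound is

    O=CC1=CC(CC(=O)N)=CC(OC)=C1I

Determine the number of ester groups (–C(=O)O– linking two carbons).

0

Scan the SMILES for the ester motif — none present.
Groups that are present: 1 aldehyde, 1 amide, 1 ether.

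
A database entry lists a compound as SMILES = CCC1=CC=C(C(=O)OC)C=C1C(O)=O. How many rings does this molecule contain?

1

In SMILES, each pair of matching ring-closure digits denotes one ring-closing bond; the number of such bonds equals the number of independent rings.
Ring-closure bonds here: 1.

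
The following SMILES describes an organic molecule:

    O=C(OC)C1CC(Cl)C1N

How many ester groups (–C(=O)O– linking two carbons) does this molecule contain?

The ester motif appears at heavy-atom position 2 in the SMILES.
Other groups present: 1 primary amine.
Ester count: 1.

1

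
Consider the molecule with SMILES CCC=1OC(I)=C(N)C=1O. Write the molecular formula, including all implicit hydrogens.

Walk through each heavy atom and fill implicit hydrogens from standard valence (C 4, N 3, O 2, S 2, halogen 1):
  atom 1: C, bond orders sum to 1 (valence 4) → 3 H
  atom 2: C, bond orders sum to 2 (valence 4) → 2 H
  atom 3: C, bond orders sum to 4 (valence 4) → 0 H
  atom 4: O, bond orders sum to 2 (valence 2) → 0 H
  atom 5: C, bond orders sum to 4 (valence 4) → 0 H
  atom 6: I (halogen, monovalent) → 0 H
  atom 7: C, bond orders sum to 4 (valence 4) → 0 H
  atom 8: N, bond orders sum to 1 (valence 3) → 2 H
  atom 9: C, bond orders sum to 4 (valence 4) → 0 H
  atom 10: O, bond orders sum to 1 (valence 2) → 1 H
Totals → C:6, H:8, I:1, N:1, O:2.

C6H8INO2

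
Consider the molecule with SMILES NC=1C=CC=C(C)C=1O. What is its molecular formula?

Walk through each heavy atom and fill implicit hydrogens from standard valence (C 4, N 3, O 2, S 2, halogen 1):
  atom 1: N, bond orders sum to 1 (valence 3) → 2 H
  atom 2: C, bond orders sum to 4 (valence 4) → 0 H
  atom 3: C, bond orders sum to 3 (valence 4) → 1 H
  atom 4: C, bond orders sum to 3 (valence 4) → 1 H
  atom 5: C, bond orders sum to 3 (valence 4) → 1 H
  atom 6: C, bond orders sum to 4 (valence 4) → 0 H
  atom 7: C, bond orders sum to 1 (valence 4) → 3 H
  atom 8: C, bond orders sum to 4 (valence 4) → 0 H
  atom 9: O, bond orders sum to 1 (valence 2) → 1 H
Totals → C:7, H:9, N:1, O:1.

C7H9NO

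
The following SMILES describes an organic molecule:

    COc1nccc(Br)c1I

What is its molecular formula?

C6H5BrINO

Walk through each heavy atom and fill implicit hydrogens from standard valence (C 4, N 3, O 2, S 2, halogen 1); for lowercase aromatic atoms, an aromatic c carries 1 H when it has two neighbours and 0 H with three, and aromatic n carries 0 H:
  atom 1: C, bond orders sum to 1 (valence 4) → 3 H
  atom 2: O, bond orders sum to 2 (valence 2) → 0 H
  atom 3: aromatic c, 3 neighbours → 0 H
  atom 4: aromatic n, 2 neighbours → 0 H
  atom 5: aromatic c, 2 neighbours → 1 H
  atom 6: aromatic c, 2 neighbours → 1 H
  atom 7: aromatic c, 3 neighbours → 0 H
  atom 8: Br (halogen, monovalent) → 0 H
  atom 9: aromatic c, 3 neighbours → 0 H
  atom 10: I (halogen, monovalent) → 0 H
Totals → C:6, H:5, Br:1, I:1, N:1, O:1.
In Hill order: C6H5BrINO.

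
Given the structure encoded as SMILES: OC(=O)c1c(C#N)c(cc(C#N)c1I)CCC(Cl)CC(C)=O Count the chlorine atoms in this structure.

Scan the SMILES for Cl atoms (remember two-letter symbols like Cl and Br are single atoms).
Chlorine count: 1.

1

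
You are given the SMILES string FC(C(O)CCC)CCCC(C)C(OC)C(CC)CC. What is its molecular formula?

Walk through each heavy atom and fill implicit hydrogens from standard valence (C 4, N 3, O 2, S 2, halogen 1):
  atom 1: F (halogen, monovalent) → 0 H
  atom 2: C, bond orders sum to 3 (valence 4) → 1 H
  atom 3: C, bond orders sum to 3 (valence 4) → 1 H
  atom 4: O, bond orders sum to 1 (valence 2) → 1 H
  atom 5: C, bond orders sum to 2 (valence 4) → 2 H
  atom 6: C, bond orders sum to 2 (valence 4) → 2 H
  atom 7: C, bond orders sum to 1 (valence 4) → 3 H
  atom 8: C, bond orders sum to 2 (valence 4) → 2 H
  atom 9: C, bond orders sum to 2 (valence 4) → 2 H
  atom 10: C, bond orders sum to 2 (valence 4) → 2 H
  atom 11: C, bond orders sum to 3 (valence 4) → 1 H
  atom 12: C, bond orders sum to 1 (valence 4) → 3 H
  atom 13: C, bond orders sum to 3 (valence 4) → 1 H
  atom 14: O, bond orders sum to 2 (valence 2) → 0 H
  atom 15: C, bond orders sum to 1 (valence 4) → 3 H
  atom 16: C, bond orders sum to 3 (valence 4) → 1 H
  atom 17: C, bond orders sum to 2 (valence 4) → 2 H
  atom 18: C, bond orders sum to 1 (valence 4) → 3 H
  atom 19: C, bond orders sum to 2 (valence 4) → 2 H
  atom 20: C, bond orders sum to 1 (valence 4) → 3 H
Totals → C:17, H:35, F:1, O:2.

C17H35FO2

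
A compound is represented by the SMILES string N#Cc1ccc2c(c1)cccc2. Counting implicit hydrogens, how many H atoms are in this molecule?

Walk through each heavy atom and fill implicit hydrogens from standard valence (C 4, N 3, O 2, S 2, halogen 1); for lowercase aromatic atoms, an aromatic c carries 1 H when it has two neighbours and 0 H with three, and aromatic n carries 0 H:
  atom 1: N, bond orders sum to 3 (valence 3) → 0 H
  atom 2: C, bond orders sum to 4 (valence 4) → 0 H
  atom 3: aromatic c, 3 neighbours → 0 H
  atom 4: aromatic c, 2 neighbours → 1 H
  atom 5: aromatic c, 2 neighbours → 1 H
  atom 6: aromatic c, 3 neighbours → 0 H
  atom 7: aromatic c, 3 neighbours → 0 H
  atom 8: aromatic c, 2 neighbours → 1 H
  atom 9: aromatic c, 2 neighbours → 1 H
  atom 10: aromatic c, 2 neighbours → 1 H
  atom 11: aromatic c, 2 neighbours → 1 H
  atom 12: aromatic c, 2 neighbours → 1 H
Total hydrogens: 7.

7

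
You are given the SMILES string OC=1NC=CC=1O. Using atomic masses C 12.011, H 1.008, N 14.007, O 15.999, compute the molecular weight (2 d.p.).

First, the molecular formula is C4H5NO2 (counting implicit H from valence).
  C: 4 × 12.011 = 48.044
  H: 5 × 1.008 = 5.040
  N: 1 × 14.007 = 14.007
  O: 2 × 15.999 = 31.998
Sum: 4×12.011 + 5×1.008 + 1×14.007 + 2×15.999 = 99.089 → 99.09 g/mol.

99.09 g/mol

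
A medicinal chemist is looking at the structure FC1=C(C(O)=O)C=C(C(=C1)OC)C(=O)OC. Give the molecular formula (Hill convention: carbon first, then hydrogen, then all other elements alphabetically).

C10H9FO5

Walk through each heavy atom and fill implicit hydrogens from standard valence (C 4, N 3, O 2, S 2, halogen 1):
  atom 1: F (halogen, monovalent) → 0 H
  atom 2: C, bond orders sum to 4 (valence 4) → 0 H
  atom 3: C, bond orders sum to 4 (valence 4) → 0 H
  atom 4: C, bond orders sum to 4 (valence 4) → 0 H
  atom 5: O, bond orders sum to 1 (valence 2) → 1 H
  atom 6: O, bond orders sum to 2 (valence 2) → 0 H
  atom 7: C, bond orders sum to 3 (valence 4) → 1 H
  atom 8: C, bond orders sum to 4 (valence 4) → 0 H
  atom 9: C, bond orders sum to 4 (valence 4) → 0 H
  atom 10: C, bond orders sum to 3 (valence 4) → 1 H
  atom 11: O, bond orders sum to 2 (valence 2) → 0 H
  atom 12: C, bond orders sum to 1 (valence 4) → 3 H
  atom 13: C, bond orders sum to 4 (valence 4) → 0 H
  atom 14: O, bond orders sum to 2 (valence 2) → 0 H
  atom 15: O, bond orders sum to 2 (valence 2) → 0 H
  atom 16: C, bond orders sum to 1 (valence 4) → 3 H
Totals → C:10, H:9, F:1, O:5.
In Hill order: C10H9FO5.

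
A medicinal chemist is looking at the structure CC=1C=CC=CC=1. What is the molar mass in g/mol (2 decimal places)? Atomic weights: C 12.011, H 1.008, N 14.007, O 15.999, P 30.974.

First, the molecular formula is C7H8 (counting implicit H from valence).
  C: 7 × 12.011 = 84.077
  H: 8 × 1.008 = 8.064
Sum: 7×12.011 + 8×1.008 = 92.141 → 92.14 g/mol.

92.14 g/mol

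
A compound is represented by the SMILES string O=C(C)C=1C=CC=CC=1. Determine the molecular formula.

Walk through each heavy atom and fill implicit hydrogens from standard valence (C 4, N 3, O 2, S 2, halogen 1):
  atom 1: O, bond orders sum to 2 (valence 2) → 0 H
  atom 2: C, bond orders sum to 4 (valence 4) → 0 H
  atom 3: C, bond orders sum to 1 (valence 4) → 3 H
  atom 4: C, bond orders sum to 4 (valence 4) → 0 H
  atom 5: C, bond orders sum to 3 (valence 4) → 1 H
  atom 6: C, bond orders sum to 3 (valence 4) → 1 H
  atom 7: C, bond orders sum to 3 (valence 4) → 1 H
  atom 8: C, bond orders sum to 3 (valence 4) → 1 H
  atom 9: C, bond orders sum to 3 (valence 4) → 1 H
Totals → C:8, H:8, O:1.

C8H8O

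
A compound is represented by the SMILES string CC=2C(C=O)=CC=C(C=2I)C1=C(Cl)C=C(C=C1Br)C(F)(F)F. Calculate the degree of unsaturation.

Degree of unsaturation = (number of rings) + (number of π bonds).
Ring closures in the SMILES: 2.
π bonds: 7 double bonds (each 1 DoU) → 7 DoU from unsaturation.
Total DoU = 2 + 7 = 9.

9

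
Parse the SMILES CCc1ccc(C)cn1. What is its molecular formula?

Walk through each heavy atom and fill implicit hydrogens from standard valence (C 4, N 3, O 2, S 2, halogen 1); for lowercase aromatic atoms, an aromatic c carries 1 H when it has two neighbours and 0 H with three, and aromatic n carries 0 H:
  atom 1: C, bond orders sum to 1 (valence 4) → 3 H
  atom 2: C, bond orders sum to 2 (valence 4) → 2 H
  atom 3: aromatic c, 3 neighbours → 0 H
  atom 4: aromatic c, 2 neighbours → 1 H
  atom 5: aromatic c, 2 neighbours → 1 H
  atom 6: aromatic c, 3 neighbours → 0 H
  atom 7: C, bond orders sum to 1 (valence 4) → 3 H
  atom 8: aromatic c, 2 neighbours → 1 H
  atom 9: aromatic n, 2 neighbours → 0 H
Totals → C:8, H:11, N:1.
In Hill order: C8H11N.

C8H11N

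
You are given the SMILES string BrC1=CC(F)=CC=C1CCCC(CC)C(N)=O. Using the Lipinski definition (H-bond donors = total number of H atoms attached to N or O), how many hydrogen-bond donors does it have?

Donors: find every N or O and count the H atoms it carries.
  atom 16 (N): bond orders sum to 1 → 2 H
  atom 17 (O): bond orders sum to 2 → 0 H
Lipinski HBD = 2.

2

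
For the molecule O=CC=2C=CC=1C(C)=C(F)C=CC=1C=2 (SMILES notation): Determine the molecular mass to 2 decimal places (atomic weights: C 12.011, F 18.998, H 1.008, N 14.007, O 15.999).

First, the molecular formula is C12H9FO (counting implicit H from valence).
  C: 12 × 12.011 = 144.132
  F: 1 × 18.998 = 18.998
  H: 9 × 1.008 = 9.072
  O: 1 × 15.999 = 15.999
Sum: 12×12.011 + 1×18.998 + 9×1.008 + 1×15.999 = 188.201 → 188.20 g/mol.

188.20 g/mol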